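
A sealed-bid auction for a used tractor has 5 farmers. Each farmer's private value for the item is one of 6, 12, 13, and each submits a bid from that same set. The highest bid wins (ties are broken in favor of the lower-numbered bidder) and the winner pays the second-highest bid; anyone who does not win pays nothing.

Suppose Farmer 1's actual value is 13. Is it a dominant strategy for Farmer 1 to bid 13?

Yes

Check each profile of the others' bids and compare truth against every alternative bid.
Others bid (6, 6, 6, 6): truth gives 7, best alternative gives 7.
Others bid (6, 6, 6, 12): truth gives 1, best alternative gives 1.
Others bid (6, 6, 12, 6): truth gives 1, best alternative gives 1.
Others bid (6, 6, 12, 12): truth gives 1, best alternative gives 1.
Others bid (6, 12, 6, 6): truth gives 1, best alternative gives 1.
Others bid (6, 12, 6, 12): truth gives 1, best alternative gives 1.
(Remaining 75 profiles checked similarly; truth is weakly best in each.)
In every case the truthful bid is at least as good as any alternative, so it is a dominant strategy.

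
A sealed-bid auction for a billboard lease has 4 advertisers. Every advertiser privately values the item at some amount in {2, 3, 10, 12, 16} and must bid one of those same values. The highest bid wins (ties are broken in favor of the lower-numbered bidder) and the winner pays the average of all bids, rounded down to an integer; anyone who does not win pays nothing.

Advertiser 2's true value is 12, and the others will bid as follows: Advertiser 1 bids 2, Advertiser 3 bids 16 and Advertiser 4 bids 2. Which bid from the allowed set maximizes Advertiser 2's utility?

Bid 2: loses, pays 0, utility 0.
Bid 3: loses, pays 0, utility 0.
Bid 10: loses, pays 0, utility 0.
Bid 12: loses, pays 0, utility 0.
Bid 16: wins, pays 9, utility 12 - 9 = 3.
The best choice is 16 with utility 3.

16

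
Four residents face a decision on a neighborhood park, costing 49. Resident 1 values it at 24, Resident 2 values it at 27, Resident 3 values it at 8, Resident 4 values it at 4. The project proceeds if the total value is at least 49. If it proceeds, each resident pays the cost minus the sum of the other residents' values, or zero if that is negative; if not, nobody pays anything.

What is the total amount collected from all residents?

Total value 63 ≥ cost 49, so it is built.
Resident 1: others sum to 39; max(0, 49 - 39) = 10.
Resident 2: others sum to 36; max(0, 49 - 36) = 13.
Resident 3: others sum to 55; max(0, 49 - 55) = 0.
Resident 4: others sum to 59; max(0, 49 - 59) = 0.
Total collected = 10 + 13 + 0 + 0 = 23.

23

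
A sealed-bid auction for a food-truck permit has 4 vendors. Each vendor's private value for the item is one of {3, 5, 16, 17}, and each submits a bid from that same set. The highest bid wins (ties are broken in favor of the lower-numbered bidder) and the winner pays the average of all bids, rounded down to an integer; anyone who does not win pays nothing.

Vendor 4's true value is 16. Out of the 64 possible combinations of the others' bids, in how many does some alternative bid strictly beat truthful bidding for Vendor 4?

Others bid (3, 3, 3): truth gives 10; bid 5 gives 13 > 10. Violating.
Others bid (3, 3, 16): truth gives 0; bid 17 gives 7 > 0. Violating.
Others bid (3, 5, 16): truth gives 0; bid 17 gives 6 > 0. Violating.
Others bid (3, 16, 3): truth gives 0; bid 17 gives 7 > 0. Violating.
Others bid (3, 3, 5): truth gives 10; no alternative beats it.
Others bid (3, 3, 17): truth gives 0; no alternative beats it.
(Checking all 64 profiles: 19 have a profitable deviation, 45 do not.)

19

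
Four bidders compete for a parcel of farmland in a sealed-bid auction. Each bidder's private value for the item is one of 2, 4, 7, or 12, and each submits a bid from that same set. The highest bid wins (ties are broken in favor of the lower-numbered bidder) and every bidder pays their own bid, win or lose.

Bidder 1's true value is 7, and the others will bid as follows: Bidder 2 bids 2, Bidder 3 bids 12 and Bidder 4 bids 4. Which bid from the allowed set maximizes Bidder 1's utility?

Bid 2: loses but pays 2, utility -2.
Bid 4: loses but pays 4, utility -4.
Bid 7: loses but pays 7, utility -7.
Bid 12: wins, pays 12, utility 7 - 12 = -5.
The best choice is 2 with utility -2.

2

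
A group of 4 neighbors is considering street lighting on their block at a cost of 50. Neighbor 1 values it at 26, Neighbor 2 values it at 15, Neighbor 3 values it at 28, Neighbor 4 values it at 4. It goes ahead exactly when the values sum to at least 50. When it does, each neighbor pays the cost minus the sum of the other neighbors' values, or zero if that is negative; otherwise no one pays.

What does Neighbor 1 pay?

3

Total value 73 ≥ cost 50, so the project is built.
The other neighbors' values sum to 47.
Cost minus that sum is 50 - 47 = 3.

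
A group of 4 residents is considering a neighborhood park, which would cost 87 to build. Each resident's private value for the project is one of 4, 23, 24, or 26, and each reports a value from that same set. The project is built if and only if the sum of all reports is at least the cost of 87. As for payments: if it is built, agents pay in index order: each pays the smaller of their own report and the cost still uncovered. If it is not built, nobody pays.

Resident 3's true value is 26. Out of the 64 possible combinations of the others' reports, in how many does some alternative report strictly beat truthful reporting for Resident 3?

27

Others report (23, 23, 23): truth gives 0; report 23 gives 3 > 0. Violating.
Others report (23, 23, 24): truth gives 0; report 23 gives 3 > 0. Violating.
Others report (23, 23, 26): truth gives 0; report 23 gives 3 > 0. Violating.
Others report (23, 24, 23): truth gives 0; report 23 gives 3 > 0. Violating.
Others report (4, 4, 4): truth gives 0; no alternative beats it.
Others report (4, 4, 23): truth gives 0; no alternative beats it.
(Checking all 64 profiles: 27 have a profitable deviation, 37 do not.)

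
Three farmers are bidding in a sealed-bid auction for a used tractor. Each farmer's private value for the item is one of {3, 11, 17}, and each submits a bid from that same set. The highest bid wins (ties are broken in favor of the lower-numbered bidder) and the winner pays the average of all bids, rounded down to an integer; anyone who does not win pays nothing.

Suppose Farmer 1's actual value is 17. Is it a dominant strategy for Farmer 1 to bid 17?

Consider the case where Farmer 2 bids 3 and Farmer 3 bids 3.
Truthful bid 17: wins, pays 7, utility 17 - 7 = 10.
Bid 3 instead: wins, pays 3, utility 17 - 3 = 14.
Since 14 > 10, bidding 3 is strictly better here, so truthful bidding is not dominant.

No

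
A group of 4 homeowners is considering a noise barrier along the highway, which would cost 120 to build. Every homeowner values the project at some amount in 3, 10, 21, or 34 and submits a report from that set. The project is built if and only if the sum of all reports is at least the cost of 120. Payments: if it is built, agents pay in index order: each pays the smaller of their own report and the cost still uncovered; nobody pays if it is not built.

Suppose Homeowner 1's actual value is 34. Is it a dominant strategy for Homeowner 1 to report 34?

Consider the case where Homeowner 2 reports 34, Homeowner 3 reports 34 and Homeowner 4 reports 34.
Truthful report 34: project built, pays 34, utility 34 - 34 = 0.
Report 21 instead: project built, pays 21, utility 34 - 21 = 13.
Since 13 > 0, reporting 21 is strictly better here, so truthful reporting is not dominant.

No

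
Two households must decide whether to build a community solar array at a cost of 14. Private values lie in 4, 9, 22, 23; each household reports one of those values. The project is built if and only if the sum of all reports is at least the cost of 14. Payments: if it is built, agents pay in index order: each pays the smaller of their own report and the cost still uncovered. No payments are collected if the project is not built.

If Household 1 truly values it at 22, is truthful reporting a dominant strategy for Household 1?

Consider the case where Household 2 reports 9.
Truthful report 22: project built, pays 14, utility 22 - 14 = 8.
Report 9 instead: project built, pays 9, utility 22 - 9 = 13.
Since 13 > 8, reporting 9 is strictly better here, so truthful reporting is not dominant.

No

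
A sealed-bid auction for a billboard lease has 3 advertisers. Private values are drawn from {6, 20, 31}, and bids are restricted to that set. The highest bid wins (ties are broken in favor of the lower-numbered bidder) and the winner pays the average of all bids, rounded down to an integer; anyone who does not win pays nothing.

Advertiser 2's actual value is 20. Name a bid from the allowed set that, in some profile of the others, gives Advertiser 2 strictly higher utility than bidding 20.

31

Suppose Advertiser 1 bids 20 and Advertiser 3 bids 6.
Bid 20: loses, pays 0, utility 0.
Bid 31: wins, pays 19, utility 20 - 19 = 1.
So bidding 31 beats truth here (1 > 0).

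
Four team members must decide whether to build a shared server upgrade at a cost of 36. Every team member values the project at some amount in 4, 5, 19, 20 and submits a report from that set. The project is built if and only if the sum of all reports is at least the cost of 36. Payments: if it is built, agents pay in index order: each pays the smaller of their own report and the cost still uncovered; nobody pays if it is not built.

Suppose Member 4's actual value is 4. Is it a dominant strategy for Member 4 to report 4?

Check each profile of the others' reports and compare truth against every alternative report.
Others report (4, 19, 19): truth gives 4, best alternative gives 4.
Others report (4, 19, 20): truth gives 4, best alternative gives 4.
Others report (4, 20, 19): truth gives 4, best alternative gives 4.
Others report (4, 20, 20): truth gives 4, best alternative gives 4.
Others report (5, 19, 19): truth gives 4, best alternative gives 4.
Others report (5, 19, 20): truth gives 4, best alternative gives 4.
(Remaining 58 profiles checked similarly; truth is weakly best in each.)
In every case the truthful report is at least as good as any alternative, so it is a dominant strategy.

Yes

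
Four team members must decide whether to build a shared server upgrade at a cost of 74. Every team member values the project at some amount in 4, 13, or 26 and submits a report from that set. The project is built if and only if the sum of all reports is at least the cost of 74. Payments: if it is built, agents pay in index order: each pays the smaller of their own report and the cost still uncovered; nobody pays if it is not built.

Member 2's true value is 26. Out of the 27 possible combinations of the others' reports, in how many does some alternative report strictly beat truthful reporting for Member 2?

Others report (13, 26, 26): truth gives 0; report 13 gives 13 > 0. Violating.
Others report (26, 13, 26): truth gives 0; report 13 gives 13 > 0. Violating.
Others report (26, 26, 13): truth gives 0; report 13 gives 13 > 0. Violating.
Others report (26, 26, 26): truth gives 0; report 4 gives 22 > 0. Violating.
Others report (4, 4, 4): truth gives 0; no alternative beats it.
Others report (4, 4, 13): truth gives 0; no alternative beats it.
(Checking all 27 profiles: 4 have a profitable deviation, 23 do not.)

4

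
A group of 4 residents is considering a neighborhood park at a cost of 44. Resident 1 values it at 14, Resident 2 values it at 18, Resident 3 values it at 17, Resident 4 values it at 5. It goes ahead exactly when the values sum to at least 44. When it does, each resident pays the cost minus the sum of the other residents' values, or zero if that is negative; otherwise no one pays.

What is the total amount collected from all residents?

19

Total value 54 ≥ cost 44, so it is built.
Resident 1: others sum to 40; max(0, 44 - 40) = 4.
Resident 2: others sum to 36; max(0, 44 - 36) = 8.
Resident 3: others sum to 37; max(0, 44 - 37) = 7.
Resident 4: others sum to 49; max(0, 44 - 49) = 0.
Total collected = 4 + 8 + 7 + 0 = 19.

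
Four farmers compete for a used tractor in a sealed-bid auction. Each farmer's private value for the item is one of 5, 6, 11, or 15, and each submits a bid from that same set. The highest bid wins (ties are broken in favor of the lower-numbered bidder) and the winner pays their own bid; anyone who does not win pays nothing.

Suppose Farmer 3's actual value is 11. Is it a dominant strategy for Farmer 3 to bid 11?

No

Consider the case where Farmer 1 bids 5, Farmer 2 bids 5 and Farmer 4 bids 5.
Truthful bid 11: wins, pays 11, utility 11 - 11 = 0.
Bid 6 instead: wins, pays 6, utility 11 - 6 = 5.
Since 5 > 0, bidding 6 is strictly better here, so truthful bidding is not dominant.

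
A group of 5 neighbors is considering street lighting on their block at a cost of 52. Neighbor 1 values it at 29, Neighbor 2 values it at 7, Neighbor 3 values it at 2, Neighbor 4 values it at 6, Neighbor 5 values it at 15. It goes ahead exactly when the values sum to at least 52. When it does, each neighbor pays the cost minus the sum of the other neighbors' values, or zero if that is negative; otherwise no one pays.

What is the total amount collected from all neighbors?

30

Total value 59 ≥ cost 52, so it is built.
Neighbor 1: others sum to 30; max(0, 52 - 30) = 22.
Neighbor 2: others sum to 52; max(0, 52 - 52) = 0.
Neighbor 3: others sum to 57; max(0, 52 - 57) = 0.
Neighbor 4: others sum to 53; max(0, 52 - 53) = 0.
Neighbor 5: others sum to 44; max(0, 52 - 44) = 8.
Total collected = 22 + 0 + 0 + 0 + 8 = 30.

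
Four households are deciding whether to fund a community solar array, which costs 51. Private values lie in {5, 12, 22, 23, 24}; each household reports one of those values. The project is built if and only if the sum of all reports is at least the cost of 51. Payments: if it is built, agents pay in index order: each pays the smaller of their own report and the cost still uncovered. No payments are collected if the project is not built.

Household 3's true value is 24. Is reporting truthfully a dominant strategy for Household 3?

No

Consider the case where Household 1 reports 5, Household 2 reports 5 and Household 4 reports 22.
Truthful report 24: project built, pays 24, utility 24 - 24 = 0.
Report 22 instead: project built, pays 22, utility 24 - 22 = 2.
Since 2 > 0, reporting 22 is strictly better here, so truthful reporting is not dominant.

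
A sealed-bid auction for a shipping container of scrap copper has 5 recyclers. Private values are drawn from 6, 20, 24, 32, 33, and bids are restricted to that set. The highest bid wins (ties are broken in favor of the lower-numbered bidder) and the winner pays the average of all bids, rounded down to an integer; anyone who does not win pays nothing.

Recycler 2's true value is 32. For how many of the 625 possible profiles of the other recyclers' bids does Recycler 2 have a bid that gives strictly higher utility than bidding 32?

Others bid (6, 6, 6, 6): truth gives 21; bid 20 gives 24 > 21. Violating.
Others bid (6, 6, 6, 20): truth gives 18; bid 20 gives 21 > 18. Violating.
Others bid (6, 6, 6, 24): truth gives 18; bid 24 gives 19 > 18. Violating.
Others bid (6, 6, 6, 33): truth gives 0; bid 33 gives 16 > 0. Violating.
Others bid (6, 6, 6, 32): truth gives 16; no alternative beats it.
Others bid (6, 6, 20, 32): truth gives 13; no alternative beats it.
(Checking all 625 profiles: 354 have a profitable deviation, 271 do not.)

354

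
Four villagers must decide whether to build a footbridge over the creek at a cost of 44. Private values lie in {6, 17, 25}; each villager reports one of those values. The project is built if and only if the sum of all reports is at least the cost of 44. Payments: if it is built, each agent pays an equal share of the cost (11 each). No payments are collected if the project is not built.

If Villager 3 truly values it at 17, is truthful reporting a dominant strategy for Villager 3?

Yes

Check each profile of the others' reports and compare truth against every alternative report.
Others report (6, 6, 17): truth gives 6, best alternative gives 6.
Others report (6, 6, 25): truth gives 6, best alternative gives 6.
Others report (6, 17, 6): truth gives 6, best alternative gives 6.
Others report (6, 17, 17): truth gives 6, best alternative gives 6.
Others report (6, 17, 25): truth gives 6, best alternative gives 6.
Others report (6, 25, 6): truth gives 6, best alternative gives 6.
(Remaining 21 profiles checked similarly; truth is weakly best in each.)
In every case the truthful report is at least as good as any alternative, so it is a dominant strategy.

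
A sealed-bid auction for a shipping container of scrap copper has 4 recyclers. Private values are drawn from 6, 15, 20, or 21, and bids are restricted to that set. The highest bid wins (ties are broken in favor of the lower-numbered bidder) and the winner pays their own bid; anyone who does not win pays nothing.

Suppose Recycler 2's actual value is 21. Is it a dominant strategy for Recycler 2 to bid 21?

Consider the case where Recycler 1 bids 6, Recycler 3 bids 6 and Recycler 4 bids 6.
Truthful bid 21: wins, pays 21, utility 21 - 21 = 0.
Bid 15 instead: wins, pays 15, utility 21 - 15 = 6.
Since 6 > 0, bidding 15 is strictly better here, so truthful bidding is not dominant.

No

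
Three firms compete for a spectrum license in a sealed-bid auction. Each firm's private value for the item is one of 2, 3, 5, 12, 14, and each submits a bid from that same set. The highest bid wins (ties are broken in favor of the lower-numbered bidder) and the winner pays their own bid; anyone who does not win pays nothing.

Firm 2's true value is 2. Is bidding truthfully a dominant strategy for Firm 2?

Yes

Check each profile of the others' bids and compare truth against every alternative bid.
Others bid (2, 2): truth gives 0, best alternative gives -1.
Others bid (2, 3): truth gives 0, best alternative gives -1.
Others bid (2, 5): truth gives 0, best alternative gives 0.
Others bid (2, 12): truth gives 0, best alternative gives 0.
Others bid (2, 14): truth gives 0, best alternative gives 0.
Others bid (3, 2): truth gives 0, best alternative gives 0.
(Remaining 19 profiles checked similarly; truth is weakly best in each.)
In every case the truthful bid is at least as good as any alternative, so it is a dominant strategy.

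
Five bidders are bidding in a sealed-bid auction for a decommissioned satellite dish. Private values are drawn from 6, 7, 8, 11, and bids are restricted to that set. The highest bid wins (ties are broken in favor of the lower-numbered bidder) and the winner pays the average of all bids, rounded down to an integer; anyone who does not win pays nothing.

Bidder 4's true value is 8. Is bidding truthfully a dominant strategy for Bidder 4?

No

Consider the case where Bidder 1 bids 6, Bidder 2 bids 6, Bidder 3 bids 8 and Bidder 5 bids 6.
Truthful bid 8: loses, pays 0, utility 0.
Bid 11 instead: wins, pays 7, utility 8 - 7 = 1.
Since 1 > 0, bidding 11 is strictly better here, so truthful bidding is not dominant.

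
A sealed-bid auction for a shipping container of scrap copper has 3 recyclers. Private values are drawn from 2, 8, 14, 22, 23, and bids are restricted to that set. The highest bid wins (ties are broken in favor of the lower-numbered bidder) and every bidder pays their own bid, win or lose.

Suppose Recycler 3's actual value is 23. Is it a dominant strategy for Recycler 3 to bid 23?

No

Consider the case where Recycler 1 bids 2 and Recycler 2 bids 2.
Truthful bid 23: wins, pays 23, utility 23 - 23 = 0.
Bid 8 instead: wins, pays 8, utility 23 - 8 = 15.
Since 15 > 0, bidding 8 is strictly better here, so truthful bidding is not dominant.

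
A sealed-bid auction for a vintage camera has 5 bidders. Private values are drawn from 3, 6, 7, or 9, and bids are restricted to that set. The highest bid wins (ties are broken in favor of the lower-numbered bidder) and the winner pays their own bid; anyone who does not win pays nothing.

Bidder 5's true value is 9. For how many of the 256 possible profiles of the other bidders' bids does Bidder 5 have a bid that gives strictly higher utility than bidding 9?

Others bid (3, 3, 3, 3): truth gives 0; bid 6 gives 3 > 0. Violating.
Others bid (3, 3, 3, 6): truth gives 0; bid 7 gives 2 > 0. Violating.
Others bid (3, 3, 6, 3): truth gives 0; bid 7 gives 2 > 0. Violating.
Others bid (3, 3, 6, 6): truth gives 0; bid 7 gives 2 > 0. Violating.
Others bid (3, 3, 3, 7): truth gives 0; no alternative beats it.
Others bid (3, 3, 3, 9): truth gives 0; no alternative beats it.
(Checking all 256 profiles: 16 have a profitable deviation, 240 do not.)

16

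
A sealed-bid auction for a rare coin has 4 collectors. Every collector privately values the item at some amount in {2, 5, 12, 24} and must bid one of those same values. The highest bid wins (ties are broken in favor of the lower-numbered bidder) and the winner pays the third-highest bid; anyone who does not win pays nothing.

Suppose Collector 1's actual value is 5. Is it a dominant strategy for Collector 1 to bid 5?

Consider the case where Collector 2 bids 2, Collector 3 bids 2 and Collector 4 bids 12.
Truthful bid 5: loses, pays 0, utility 0.
Bid 12 instead: wins, pays 2, utility 5 - 2 = 3.
Since 3 > 0, bidding 12 is strictly better here, so truthful bidding is not dominant.

No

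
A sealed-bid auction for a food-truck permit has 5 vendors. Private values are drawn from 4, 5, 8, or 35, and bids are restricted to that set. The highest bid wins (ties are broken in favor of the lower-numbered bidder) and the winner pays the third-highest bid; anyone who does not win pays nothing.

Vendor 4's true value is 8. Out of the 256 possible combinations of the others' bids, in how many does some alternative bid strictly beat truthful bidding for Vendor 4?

32

Others bid (4, 4, 4, 35): truth gives 0; bid 35 gives 4 > 0. Violating.
Others bid (4, 4, 5, 35): truth gives 0; bid 35 gives 3 > 0. Violating.
Others bid (4, 4, 8, 4): truth gives 0; bid 35 gives 4 > 0. Violating.
Others bid (4, 4, 8, 5): truth gives 0; bid 35 gives 3 > 0. Violating.
Others bid (4, 4, 4, 4): truth gives 4; no alternative beats it.
Others bid (4, 4, 4, 5): truth gives 4; no alternative beats it.
(Checking all 256 profiles: 32 have a profitable deviation, 224 do not.)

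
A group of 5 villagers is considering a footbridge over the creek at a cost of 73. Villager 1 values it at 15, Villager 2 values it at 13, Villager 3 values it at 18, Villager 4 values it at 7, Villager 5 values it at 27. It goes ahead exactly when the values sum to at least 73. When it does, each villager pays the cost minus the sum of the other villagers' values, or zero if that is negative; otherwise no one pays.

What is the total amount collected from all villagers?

Total value 80 ≥ cost 73, so it is built.
Villager 1: others sum to 65; max(0, 73 - 65) = 8.
Villager 2: others sum to 67; max(0, 73 - 67) = 6.
Villager 3: others sum to 62; max(0, 73 - 62) = 11.
Villager 4: others sum to 73; max(0, 73 - 73) = 0.
Villager 5: others sum to 53; max(0, 73 - 53) = 20.
Total collected = 8 + 6 + 11 + 0 + 20 = 45.

45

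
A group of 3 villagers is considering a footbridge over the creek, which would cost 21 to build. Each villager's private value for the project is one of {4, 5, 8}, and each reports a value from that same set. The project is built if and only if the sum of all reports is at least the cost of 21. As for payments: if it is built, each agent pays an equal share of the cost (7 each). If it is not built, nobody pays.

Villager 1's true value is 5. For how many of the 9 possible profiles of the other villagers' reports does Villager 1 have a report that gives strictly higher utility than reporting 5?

Others report (8, 8): truth gives -2; report 4 gives 0 > -2. Violating.
Others report (4, 4): truth gives 0; no alternative beats it.
Others report (4, 5): truth gives 0; no alternative beats it.
(Checking all 9 profiles: 1 has a profitable deviation, 8 do not.)

1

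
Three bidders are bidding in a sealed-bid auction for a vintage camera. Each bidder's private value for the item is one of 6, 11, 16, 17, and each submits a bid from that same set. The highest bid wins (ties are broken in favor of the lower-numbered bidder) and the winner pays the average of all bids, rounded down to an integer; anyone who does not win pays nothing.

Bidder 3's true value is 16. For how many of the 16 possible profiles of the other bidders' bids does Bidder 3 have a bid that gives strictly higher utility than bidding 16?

5

Others bid (6, 6): truth gives 7; bid 11 gives 9 > 7. Violating.
Others bid (6, 16): truth gives 0; bid 17 gives 3 > 0. Violating.
Others bid (11, 16): truth gives 0; bid 17 gives 2 > 0. Violating.
Others bid (16, 6): truth gives 0; bid 17 gives 3 > 0. Violating.
Others bid (6, 11): truth gives 5; no alternative beats it.
Others bid (6, 17): truth gives 0; no alternative beats it.
(Checking all 16 profiles: 5 have a profitable deviation, 11 do not.)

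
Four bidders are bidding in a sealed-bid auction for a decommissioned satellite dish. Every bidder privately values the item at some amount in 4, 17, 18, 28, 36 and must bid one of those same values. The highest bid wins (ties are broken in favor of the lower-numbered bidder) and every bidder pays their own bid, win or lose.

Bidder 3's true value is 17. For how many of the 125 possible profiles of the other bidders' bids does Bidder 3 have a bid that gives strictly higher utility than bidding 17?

123

Others bid (4, 4, 18): truth gives -17; bid 18 gives -1 > -17. Violating.
Others bid (4, 4, 28): truth gives -17; bid 4 gives -4 > -17. Violating.
Others bid (4, 4, 36): truth gives -17; bid 4 gives -4 > -17. Violating.
Others bid (4, 17, 4): truth gives -17; bid 18 gives -1 > -17. Violating.
Others bid (4, 4, 4): truth gives 0; no alternative beats it.
Others bid (4, 4, 17): truth gives 0; no alternative beats it.
(Checking all 125 profiles: 123 have a profitable deviation, 2 do not.)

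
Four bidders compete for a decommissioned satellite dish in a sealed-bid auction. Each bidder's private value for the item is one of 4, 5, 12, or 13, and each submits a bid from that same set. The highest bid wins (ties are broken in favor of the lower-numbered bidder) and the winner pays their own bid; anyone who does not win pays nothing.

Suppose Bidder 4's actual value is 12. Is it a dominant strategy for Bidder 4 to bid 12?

No

Consider the case where Bidder 1 bids 4, Bidder 2 bids 4 and Bidder 3 bids 4.
Truthful bid 12: wins, pays 12, utility 12 - 12 = 0.
Bid 5 instead: wins, pays 5, utility 12 - 5 = 7.
Since 7 > 0, bidding 5 is strictly better here, so truthful bidding is not dominant.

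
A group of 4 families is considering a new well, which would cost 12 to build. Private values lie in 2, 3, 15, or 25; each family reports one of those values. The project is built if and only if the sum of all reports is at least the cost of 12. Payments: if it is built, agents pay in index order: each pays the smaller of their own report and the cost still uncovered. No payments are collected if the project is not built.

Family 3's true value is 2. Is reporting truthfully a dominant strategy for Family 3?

Check each profile of the others' reports and compare truth against every alternative report.
Others report (2, 2, 15): truth gives 0, best alternative gives -1.
Others report (2, 2, 25): truth gives 0, best alternative gives -1.
Others report (2, 3, 15): truth gives 0, best alternative gives -1.
Others report (2, 3, 25): truth gives 0, best alternative gives -1.
Others report (3, 2, 15): truth gives 0, best alternative gives -1.
Others report (3, 2, 25): truth gives 0, best alternative gives -1.
(Remaining 58 profiles checked similarly; truth is weakly best in each.)
In every case the truthful report is at least as good as any alternative, so it is a dominant strategy.

Yes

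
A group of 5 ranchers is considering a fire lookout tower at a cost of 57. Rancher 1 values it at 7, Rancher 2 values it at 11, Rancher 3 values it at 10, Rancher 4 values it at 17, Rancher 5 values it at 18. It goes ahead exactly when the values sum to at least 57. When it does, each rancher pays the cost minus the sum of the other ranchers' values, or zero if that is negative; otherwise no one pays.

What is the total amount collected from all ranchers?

Total value 63 ≥ cost 57, so it is built.
Rancher 1: others sum to 56; max(0, 57 - 56) = 1.
Rancher 2: others sum to 52; max(0, 57 - 52) = 5.
Rancher 3: others sum to 53; max(0, 57 - 53) = 4.
Rancher 4: others sum to 46; max(0, 57 - 46) = 11.
Rancher 5: others sum to 45; max(0, 57 - 45) = 12.
Total collected = 1 + 5 + 4 + 11 + 12 = 33.

33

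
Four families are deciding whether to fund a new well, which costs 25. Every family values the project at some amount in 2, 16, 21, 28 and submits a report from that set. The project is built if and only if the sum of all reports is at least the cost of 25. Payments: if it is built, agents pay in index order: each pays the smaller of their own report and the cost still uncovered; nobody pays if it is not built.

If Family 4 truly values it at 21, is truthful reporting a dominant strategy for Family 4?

Yes

Check each profile of the others' reports and compare truth against every alternative report.
Others report (2, 2, 21): truth gives 21, best alternative gives 21.
Others report (2, 2, 28): truth gives 21, best alternative gives 21.
Others report (2, 16, 16): truth gives 21, best alternative gives 21.
Others report (2, 16, 21): truth gives 21, best alternative gives 21.
Others report (2, 16, 28): truth gives 21, best alternative gives 21.
Others report (2, 21, 2): truth gives 21, best alternative gives 21.
(Remaining 58 profiles checked similarly; truth is weakly best in each.)
In every case the truthful report is at least as good as any alternative, so it is a dominant strategy.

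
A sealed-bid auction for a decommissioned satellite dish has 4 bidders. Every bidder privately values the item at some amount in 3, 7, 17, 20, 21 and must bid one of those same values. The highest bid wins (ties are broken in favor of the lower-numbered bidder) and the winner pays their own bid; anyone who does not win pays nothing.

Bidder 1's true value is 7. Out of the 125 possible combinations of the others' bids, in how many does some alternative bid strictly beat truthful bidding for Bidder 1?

1

Others bid (3, 3, 3): truth gives 0; bid 3 gives 4 > 0. Violating.
Others bid (3, 3, 7): truth gives 0; no alternative beats it.
Others bid (3, 3, 17): truth gives 0; no alternative beats it.
(Checking all 125 profiles: 1 has a profitable deviation, 124 do not.)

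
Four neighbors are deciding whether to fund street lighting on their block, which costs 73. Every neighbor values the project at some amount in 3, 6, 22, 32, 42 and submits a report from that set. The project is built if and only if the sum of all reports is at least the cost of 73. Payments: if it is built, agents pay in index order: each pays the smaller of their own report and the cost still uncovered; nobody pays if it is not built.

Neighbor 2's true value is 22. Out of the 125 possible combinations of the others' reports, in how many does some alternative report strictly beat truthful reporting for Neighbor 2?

Others report (3, 22, 42): truth gives 0; report 6 gives 16 > 0. Violating.
Others report (3, 32, 32): truth gives 0; report 6 gives 16 > 0. Violating.
Others report (3, 32, 42): truth gives 0; report 3 gives 19 > 0. Violating.
Others report (3, 42, 22): truth gives 0; report 6 gives 16 > 0. Violating.
Others report (3, 3, 3): truth gives 0; no alternative beats it.
Others report (3, 3, 6): truth gives 0; no alternative beats it.
(Checking all 125 profiles: 62 have a profitable deviation, 63 do not.)

62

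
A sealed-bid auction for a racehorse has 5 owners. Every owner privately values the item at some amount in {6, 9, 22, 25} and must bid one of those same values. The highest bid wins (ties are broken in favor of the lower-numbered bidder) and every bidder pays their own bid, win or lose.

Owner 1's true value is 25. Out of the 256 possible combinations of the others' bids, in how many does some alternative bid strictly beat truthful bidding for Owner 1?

81

Others bid (6, 6, 6, 6): truth gives 0; bid 6 gives 19 > 0. Violating.
Others bid (6, 6, 6, 9): truth gives 0; bid 9 gives 16 > 0. Violating.
Others bid (6, 6, 6, 22): truth gives 0; bid 22 gives 3 > 0. Violating.
Others bid (6, 6, 9, 6): truth gives 0; bid 9 gives 16 > 0. Violating.
Others bid (6, 6, 6, 25): truth gives 0; no alternative beats it.
Others bid (6, 6, 9, 25): truth gives 0; no alternative beats it.
(Checking all 256 profiles: 81 have a profitable deviation, 175 do not.)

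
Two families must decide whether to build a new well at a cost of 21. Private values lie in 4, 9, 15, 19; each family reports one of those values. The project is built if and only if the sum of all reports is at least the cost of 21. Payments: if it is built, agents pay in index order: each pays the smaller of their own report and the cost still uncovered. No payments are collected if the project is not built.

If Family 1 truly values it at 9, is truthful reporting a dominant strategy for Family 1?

Consider the case where Family 2 reports 19.
Truthful report 9: project built, pays 9, utility 9 - 9 = 0.
Report 4 instead: project built, pays 4, utility 9 - 4 = 5.
Since 5 > 0, reporting 4 is strictly better here, so truthful reporting is not dominant.

No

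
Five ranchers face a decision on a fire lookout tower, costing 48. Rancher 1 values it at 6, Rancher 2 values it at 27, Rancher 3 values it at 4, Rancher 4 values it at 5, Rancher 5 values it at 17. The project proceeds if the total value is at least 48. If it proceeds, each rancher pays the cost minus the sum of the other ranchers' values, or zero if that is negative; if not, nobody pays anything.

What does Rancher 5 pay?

6

Total value 59 ≥ cost 48, so the project is built.
The other ranchers' values sum to 42.
Cost minus that sum is 48 - 42 = 6.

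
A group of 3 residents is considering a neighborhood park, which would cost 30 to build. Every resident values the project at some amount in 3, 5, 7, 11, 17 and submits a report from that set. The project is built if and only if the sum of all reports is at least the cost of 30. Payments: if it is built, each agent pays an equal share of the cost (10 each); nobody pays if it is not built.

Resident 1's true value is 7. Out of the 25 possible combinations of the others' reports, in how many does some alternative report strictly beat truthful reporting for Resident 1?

Others report (7, 17): truth gives -3; report 3 gives 0 > -3. Violating.
Others report (17, 7): truth gives -3; report 3 gives 0 > -3. Violating.
Others report (3, 3): truth gives 0; no alternative beats it.
Others report (3, 5): truth gives 0; no alternative beats it.
(Checking all 25 profiles: 2 have a profitable deviation, 23 do not.)

2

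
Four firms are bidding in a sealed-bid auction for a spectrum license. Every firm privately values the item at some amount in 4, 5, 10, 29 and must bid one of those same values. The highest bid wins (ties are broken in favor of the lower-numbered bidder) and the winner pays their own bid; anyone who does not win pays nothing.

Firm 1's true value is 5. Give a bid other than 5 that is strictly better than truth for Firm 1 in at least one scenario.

4

Suppose Firm 2 bids 4, Firm 3 bids 4 and Firm 4 bids 4.
Bid 5: wins, pays 5, utility 5 - 5 = 0.
Bid 4: wins, pays 4, utility 5 - 4 = 1.
So bidding 4 beats truth here (1 > 0).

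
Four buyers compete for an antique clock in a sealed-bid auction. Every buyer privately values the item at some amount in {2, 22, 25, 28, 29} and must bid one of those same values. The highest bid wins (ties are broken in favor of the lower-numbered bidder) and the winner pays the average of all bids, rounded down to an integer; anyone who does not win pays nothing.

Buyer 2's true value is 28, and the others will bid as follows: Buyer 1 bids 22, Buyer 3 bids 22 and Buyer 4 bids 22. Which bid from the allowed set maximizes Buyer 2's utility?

Bid 2: loses, pays 0, utility 0.
Bid 22: loses, pays 0, utility 0.
Bid 25: wins, pays 22, utility 28 - 22 = 6.
Bid 28: wins, pays 23, utility 28 - 23 = 5.
Bid 29: wins, pays 23, utility 28 - 23 = 5.
The best choice is 25 with utility 6.

25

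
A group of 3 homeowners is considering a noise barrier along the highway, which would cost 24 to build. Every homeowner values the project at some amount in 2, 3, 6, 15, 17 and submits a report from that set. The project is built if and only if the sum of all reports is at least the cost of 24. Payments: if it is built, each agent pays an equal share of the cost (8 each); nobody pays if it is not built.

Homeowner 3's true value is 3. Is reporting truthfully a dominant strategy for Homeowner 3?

Consider the case where Homeowner 1 reports 6 and Homeowner 2 reports 15.
Truthful report 3: project built, pays 8, utility 3 - 8 = -5.
Report 2 instead: project not built, utility 0.
Since 0 > -5, reporting 2 is strictly better here, so truthful reporting is not dominant.

No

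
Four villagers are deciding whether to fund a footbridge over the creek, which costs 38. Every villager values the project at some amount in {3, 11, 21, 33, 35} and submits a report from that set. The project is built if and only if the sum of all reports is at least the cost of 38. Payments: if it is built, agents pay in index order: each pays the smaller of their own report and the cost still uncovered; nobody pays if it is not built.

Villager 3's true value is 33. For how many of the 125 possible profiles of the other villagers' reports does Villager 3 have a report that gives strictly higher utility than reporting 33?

Others report (3, 3, 11): truth gives 1; report 21 gives 12 > 1. Violating.
Others report (3, 3, 21): truth gives 1; report 11 gives 22 > 1. Violating.
Others report (3, 3, 33): truth gives 1; report 3 gives 30 > 1. Violating.
Others report (3, 3, 35): truth gives 1; report 3 gives 30 > 1. Violating.
Others report (3, 3, 3): truth gives 1; no alternative beats it.
Others report (3, 33, 3): truth gives 31; no alternative beats it.
(Checking all 125 profiles: 38 have a profitable deviation, 87 do not.)

38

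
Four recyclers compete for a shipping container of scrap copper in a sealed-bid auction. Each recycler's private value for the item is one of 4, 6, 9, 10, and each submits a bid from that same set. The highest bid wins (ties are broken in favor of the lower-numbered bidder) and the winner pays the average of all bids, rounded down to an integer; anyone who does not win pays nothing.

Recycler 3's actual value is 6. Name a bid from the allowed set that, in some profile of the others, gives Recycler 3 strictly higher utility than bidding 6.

Suppose Recycler 1 bids 4, Recycler 2 bids 6 and Recycler 4 bids 4.
Bid 6: loses, pays 0, utility 0.
Bid 9: wins, pays 5, utility 6 - 5 = 1.
So bidding 9 beats truth here (1 > 0).

9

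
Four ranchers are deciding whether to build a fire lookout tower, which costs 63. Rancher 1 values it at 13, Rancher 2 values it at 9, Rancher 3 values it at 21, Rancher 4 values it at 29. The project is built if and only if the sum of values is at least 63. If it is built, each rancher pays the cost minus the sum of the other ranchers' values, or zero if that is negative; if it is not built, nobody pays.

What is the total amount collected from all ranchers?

Total value 72 ≥ cost 63, so it is built.
Rancher 1: others sum to 59; max(0, 63 - 59) = 4.
Rancher 2: others sum to 63; max(0, 63 - 63) = 0.
Rancher 3: others sum to 51; max(0, 63 - 51) = 12.
Rancher 4: others sum to 43; max(0, 63 - 43) = 20.
Total collected = 4 + 0 + 12 + 20 = 36.

36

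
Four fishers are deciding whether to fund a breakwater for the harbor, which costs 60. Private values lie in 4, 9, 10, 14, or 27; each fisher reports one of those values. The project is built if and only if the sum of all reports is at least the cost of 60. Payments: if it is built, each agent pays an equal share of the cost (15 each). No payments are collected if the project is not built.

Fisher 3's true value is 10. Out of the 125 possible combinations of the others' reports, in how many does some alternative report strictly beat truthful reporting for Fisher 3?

15

Others report (9, 14, 27): truth gives -5; report 4 gives 0 > -5. Violating.
Others report (9, 27, 14): truth gives -5; report 4 gives 0 > -5. Violating.
Others report (10, 14, 27): truth gives -5; report 4 gives 0 > -5. Violating.
Others report (10, 27, 14): truth gives -5; report 4 gives 0 > -5. Violating.
Others report (4, 4, 4): truth gives 0; no alternative beats it.
Others report (4, 4, 9): truth gives 0; no alternative beats it.
(Checking all 125 profiles: 15 have a profitable deviation, 110 do not.)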